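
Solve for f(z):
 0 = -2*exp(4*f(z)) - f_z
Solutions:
 f(z) = log(-I*(1/(C1 + 8*z))^(1/4))
 f(z) = log(I*(1/(C1 + 8*z))^(1/4))
 f(z) = log(-(1/(C1 + 8*z))^(1/4))
 f(z) = log(1/(C1 + 8*z))/4


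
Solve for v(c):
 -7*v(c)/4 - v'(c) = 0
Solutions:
 v(c) = C1*exp(-7*c/4)


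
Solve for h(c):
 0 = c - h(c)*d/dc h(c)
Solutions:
 h(c) = -sqrt(C1 + c^2)
 h(c) = sqrt(C1 + c^2)


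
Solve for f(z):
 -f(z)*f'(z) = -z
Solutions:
 f(z) = -sqrt(C1 + z^2)
 f(z) = sqrt(C1 + z^2)


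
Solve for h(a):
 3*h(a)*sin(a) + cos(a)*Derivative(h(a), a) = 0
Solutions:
 h(a) = C1*cos(a)^3


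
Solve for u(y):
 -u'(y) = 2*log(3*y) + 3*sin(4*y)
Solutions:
 u(y) = C1 - 2*y*log(y) - 2*y*log(3) + 2*y + 3*cos(4*y)/4


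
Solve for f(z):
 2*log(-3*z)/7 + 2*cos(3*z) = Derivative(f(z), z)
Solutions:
 f(z) = C1 + 2*z*log(-z)/7 - 2*z/7 + 2*z*log(3)/7 + 2*sin(3*z)/3


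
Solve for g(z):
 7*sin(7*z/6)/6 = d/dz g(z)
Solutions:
 g(z) = C1 - cos(7*z/6)


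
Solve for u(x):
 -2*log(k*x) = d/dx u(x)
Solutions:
 u(x) = C1 - 2*x*log(k*x) + 2*x


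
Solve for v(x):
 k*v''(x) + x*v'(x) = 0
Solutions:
 v(x) = C1 + C2*sqrt(k)*erf(sqrt(2)*x*sqrt(1/k)/2)


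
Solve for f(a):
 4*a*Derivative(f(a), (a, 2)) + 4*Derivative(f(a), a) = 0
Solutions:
 f(a) = C1 + C2*log(a)


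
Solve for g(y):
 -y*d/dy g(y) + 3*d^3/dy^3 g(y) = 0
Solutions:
 g(y) = C1 + Integral(C2*airyai(3^(2/3)*y/3) + C3*airybi(3^(2/3)*y/3), y)


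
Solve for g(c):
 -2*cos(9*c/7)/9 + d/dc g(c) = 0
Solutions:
 g(c) = C1 + 14*sin(9*c/7)/81


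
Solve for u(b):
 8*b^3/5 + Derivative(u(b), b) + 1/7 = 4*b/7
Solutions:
 u(b) = C1 - 2*b^4/5 + 2*b^2/7 - b/7


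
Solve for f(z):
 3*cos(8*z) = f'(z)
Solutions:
 f(z) = C1 + 3*sin(8*z)/8


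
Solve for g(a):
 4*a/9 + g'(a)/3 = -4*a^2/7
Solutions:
 g(a) = C1 - 4*a^3/7 - 2*a^2/3


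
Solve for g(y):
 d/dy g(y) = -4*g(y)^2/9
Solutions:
 g(y) = 9/(C1 + 4*y)


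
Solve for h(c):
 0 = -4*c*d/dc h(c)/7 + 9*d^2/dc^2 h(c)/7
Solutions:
 h(c) = C1 + C2*erfi(sqrt(2)*c/3)


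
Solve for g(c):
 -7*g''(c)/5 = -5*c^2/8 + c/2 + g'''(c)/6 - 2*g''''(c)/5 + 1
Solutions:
 g(c) = C1 + C2*c + C3*exp(c*(5 - sqrt(2041))/24) + C4*exp(c*(5 + sqrt(2041))/24) + 25*c^4/672 - 545*c^3/7056 - 19955*c^2/98784


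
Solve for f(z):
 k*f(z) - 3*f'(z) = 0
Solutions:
 f(z) = C1*exp(k*z/3)


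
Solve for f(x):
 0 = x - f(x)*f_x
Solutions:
 f(x) = -sqrt(C1 + x^2)
 f(x) = sqrt(C1 + x^2)


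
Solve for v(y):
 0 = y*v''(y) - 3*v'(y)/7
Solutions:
 v(y) = C1 + C2*y^(10/7)


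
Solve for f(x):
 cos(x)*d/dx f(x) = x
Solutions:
 f(x) = C1 + Integral(x/cos(x), x)


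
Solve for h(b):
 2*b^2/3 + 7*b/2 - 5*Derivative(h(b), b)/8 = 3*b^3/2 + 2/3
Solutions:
 h(b) = C1 - 3*b^4/5 + 16*b^3/45 + 14*b^2/5 - 16*b/15


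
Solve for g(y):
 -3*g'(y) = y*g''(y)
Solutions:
 g(y) = C1 + C2/y^2


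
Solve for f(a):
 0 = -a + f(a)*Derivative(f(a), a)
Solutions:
 f(a) = -sqrt(C1 + a^2)
 f(a) = sqrt(C1 + a^2)


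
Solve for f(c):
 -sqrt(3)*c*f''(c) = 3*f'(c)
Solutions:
 f(c) = C1 + C2*c^(1 - sqrt(3))


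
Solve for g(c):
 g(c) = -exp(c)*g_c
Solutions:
 g(c) = C1*exp(exp(-c))


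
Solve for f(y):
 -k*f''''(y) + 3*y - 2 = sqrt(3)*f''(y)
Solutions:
 f(y) = C1 + C2*y + C3*exp(-3^(1/4)*y*sqrt(-1/k)) + C4*exp(3^(1/4)*y*sqrt(-1/k)) + sqrt(3)*y^3/6 - sqrt(3)*y^2/3


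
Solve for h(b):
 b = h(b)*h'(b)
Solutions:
 h(b) = -sqrt(C1 + b^2)
 h(b) = sqrt(C1 + b^2)


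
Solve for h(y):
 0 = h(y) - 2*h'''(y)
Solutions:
 h(y) = C3*exp(2^(2/3)*y/2) + (C1*sin(2^(2/3)*sqrt(3)*y/4) + C2*cos(2^(2/3)*sqrt(3)*y/4))*exp(-2^(2/3)*y/4)


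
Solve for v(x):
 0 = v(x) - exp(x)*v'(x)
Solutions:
 v(x) = C1*exp(-exp(-x))


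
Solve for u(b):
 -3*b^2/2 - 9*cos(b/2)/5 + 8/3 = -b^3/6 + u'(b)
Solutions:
 u(b) = C1 + b^4/24 - b^3/2 + 8*b/3 - 18*sin(b/2)/5


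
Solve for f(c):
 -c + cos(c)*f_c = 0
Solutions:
 f(c) = C1 + Integral(c/cos(c), c)


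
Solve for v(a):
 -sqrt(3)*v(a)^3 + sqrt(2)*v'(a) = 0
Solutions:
 v(a) = -sqrt(-1/(C1 + sqrt(6)*a))
 v(a) = sqrt(-1/(C1 + sqrt(6)*a))


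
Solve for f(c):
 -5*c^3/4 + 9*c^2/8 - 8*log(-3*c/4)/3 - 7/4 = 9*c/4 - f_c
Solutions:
 f(c) = C1 + 5*c^4/16 - 3*c^3/8 + 9*c^2/8 + 8*c*log(-c)/3 + c*(-64*log(2) - 11 + 32*log(3))/12


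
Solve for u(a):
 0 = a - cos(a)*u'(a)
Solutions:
 u(a) = C1 + Integral(a/cos(a), a)


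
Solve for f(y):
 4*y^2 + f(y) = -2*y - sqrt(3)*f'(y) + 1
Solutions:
 f(y) = C1*exp(-sqrt(3)*y/3) - 4*y^2 - 2*y + 8*sqrt(3)*y - 23 + 2*sqrt(3)


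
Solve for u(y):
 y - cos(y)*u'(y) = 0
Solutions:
 u(y) = C1 + Integral(y/cos(y), y)


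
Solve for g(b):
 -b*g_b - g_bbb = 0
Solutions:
 g(b) = C1 + Integral(C2*airyai(-b) + C3*airybi(-b), b)


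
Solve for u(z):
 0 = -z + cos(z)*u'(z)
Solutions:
 u(z) = C1 + Integral(z/cos(z), z)


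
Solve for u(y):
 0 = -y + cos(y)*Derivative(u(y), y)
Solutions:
 u(y) = C1 + Integral(y/cos(y), y)


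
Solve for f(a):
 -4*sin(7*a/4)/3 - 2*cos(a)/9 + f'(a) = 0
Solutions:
 f(a) = C1 + 2*sin(a)/9 - 16*cos(7*a/4)/21


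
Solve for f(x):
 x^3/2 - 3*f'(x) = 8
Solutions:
 f(x) = C1 + x^4/24 - 8*x/3


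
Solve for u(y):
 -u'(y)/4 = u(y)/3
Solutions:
 u(y) = C1*exp(-4*y/3)


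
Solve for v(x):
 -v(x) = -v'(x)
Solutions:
 v(x) = C1*exp(x)


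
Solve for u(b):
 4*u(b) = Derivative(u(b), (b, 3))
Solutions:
 u(b) = C3*exp(2^(2/3)*b) + (C1*sin(2^(2/3)*sqrt(3)*b/2) + C2*cos(2^(2/3)*sqrt(3)*b/2))*exp(-2^(2/3)*b/2)


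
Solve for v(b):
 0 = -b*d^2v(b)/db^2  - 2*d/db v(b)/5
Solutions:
 v(b) = C1 + C2*b^(3/5)


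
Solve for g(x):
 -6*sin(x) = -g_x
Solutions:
 g(x) = C1 - 6*cos(x)


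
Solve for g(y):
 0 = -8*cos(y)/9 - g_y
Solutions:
 g(y) = C1 - 8*sin(y)/9


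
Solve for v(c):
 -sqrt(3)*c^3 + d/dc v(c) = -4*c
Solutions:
 v(c) = C1 + sqrt(3)*c^4/4 - 2*c^2


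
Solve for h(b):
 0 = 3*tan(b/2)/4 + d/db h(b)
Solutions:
 h(b) = C1 + 3*log(cos(b/2))/2


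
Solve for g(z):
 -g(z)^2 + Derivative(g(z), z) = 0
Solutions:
 g(z) = -1/(C1 + z)


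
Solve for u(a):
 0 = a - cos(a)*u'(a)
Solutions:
 u(a) = C1 + Integral(a/cos(a), a)


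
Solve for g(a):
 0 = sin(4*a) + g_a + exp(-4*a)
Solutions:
 g(a) = C1 + cos(4*a)/4 + exp(-4*a)/4


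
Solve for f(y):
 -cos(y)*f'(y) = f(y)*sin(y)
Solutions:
 f(y) = C1*cos(y)


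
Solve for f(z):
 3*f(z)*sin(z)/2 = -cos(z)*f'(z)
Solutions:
 f(z) = C1*cos(z)^(3/2)


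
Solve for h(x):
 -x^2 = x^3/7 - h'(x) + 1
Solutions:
 h(x) = C1 + x^4/28 + x^3/3 + x


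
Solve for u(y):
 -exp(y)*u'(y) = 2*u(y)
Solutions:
 u(y) = C1*exp(2*exp(-y))


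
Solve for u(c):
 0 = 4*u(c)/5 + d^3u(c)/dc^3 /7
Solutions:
 u(c) = C3*exp(-28^(1/3)*5^(2/3)*c/5) + (C1*sin(28^(1/3)*sqrt(3)*5^(2/3)*c/10) + C2*cos(28^(1/3)*sqrt(3)*5^(2/3)*c/10))*exp(28^(1/3)*5^(2/3)*c/10)


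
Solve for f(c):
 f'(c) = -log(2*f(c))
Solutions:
 Integral(1/(log(_y) + log(2)), (_y, f(c))) = C1 - c


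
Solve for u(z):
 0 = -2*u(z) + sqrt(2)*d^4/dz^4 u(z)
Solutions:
 u(z) = C1*exp(-2^(1/8)*z) + C2*exp(2^(1/8)*z) + C3*sin(2^(1/8)*z) + C4*cos(2^(1/8)*z)


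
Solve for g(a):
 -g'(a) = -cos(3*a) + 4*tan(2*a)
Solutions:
 g(a) = C1 + 2*log(cos(2*a)) + sin(3*a)/3


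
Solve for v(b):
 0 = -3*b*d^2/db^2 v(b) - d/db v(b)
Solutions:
 v(b) = C1 + C2*b^(2/3)


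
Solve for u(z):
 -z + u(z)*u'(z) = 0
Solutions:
 u(z) = -sqrt(C1 + z^2)
 u(z) = sqrt(C1 + z^2)


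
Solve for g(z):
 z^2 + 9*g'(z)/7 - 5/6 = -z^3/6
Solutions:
 g(z) = C1 - 7*z^4/216 - 7*z^3/27 + 35*z/54


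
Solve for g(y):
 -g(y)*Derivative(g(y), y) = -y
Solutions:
 g(y) = -sqrt(C1 + y^2)
 g(y) = sqrt(C1 + y^2)


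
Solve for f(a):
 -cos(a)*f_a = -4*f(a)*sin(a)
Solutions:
 f(a) = C1/cos(a)^4


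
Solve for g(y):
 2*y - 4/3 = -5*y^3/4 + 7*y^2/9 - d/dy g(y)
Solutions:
 g(y) = C1 - 5*y^4/16 + 7*y^3/27 - y^2 + 4*y/3


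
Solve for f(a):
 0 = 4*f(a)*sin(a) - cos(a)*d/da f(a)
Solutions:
 f(a) = C1/cos(a)^4


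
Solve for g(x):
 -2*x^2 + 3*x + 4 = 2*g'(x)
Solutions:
 g(x) = C1 - x^3/3 + 3*x^2/4 + 2*x


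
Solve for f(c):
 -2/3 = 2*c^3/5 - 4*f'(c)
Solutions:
 f(c) = C1 + c^4/40 + c/6


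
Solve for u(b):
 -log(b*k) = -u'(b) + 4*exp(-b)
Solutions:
 u(b) = C1 + b*log(b*k) - b - 4*exp(-b)


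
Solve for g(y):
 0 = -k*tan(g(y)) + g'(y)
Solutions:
 g(y) = pi - asin(C1*exp(k*y))
 g(y) = asin(C1*exp(k*y))


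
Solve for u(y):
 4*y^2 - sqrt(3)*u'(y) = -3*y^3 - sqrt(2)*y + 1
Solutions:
 u(y) = C1 + sqrt(3)*y^4/4 + 4*sqrt(3)*y^3/9 + sqrt(6)*y^2/6 - sqrt(3)*y/3


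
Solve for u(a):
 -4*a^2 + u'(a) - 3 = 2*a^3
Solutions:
 u(a) = C1 + a^4/2 + 4*a^3/3 + 3*a


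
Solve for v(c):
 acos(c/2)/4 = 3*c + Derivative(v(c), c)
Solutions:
 v(c) = C1 - 3*c^2/2 + c*acos(c/2)/4 - sqrt(4 - c^2)/4


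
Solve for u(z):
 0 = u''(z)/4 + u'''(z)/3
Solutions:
 u(z) = C1 + C2*z + C3*exp(-3*z/4)


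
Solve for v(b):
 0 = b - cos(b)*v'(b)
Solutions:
 v(b) = C1 + Integral(b/cos(b), b)


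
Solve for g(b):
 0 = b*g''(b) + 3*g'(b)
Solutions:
 g(b) = C1 + C2/b^2


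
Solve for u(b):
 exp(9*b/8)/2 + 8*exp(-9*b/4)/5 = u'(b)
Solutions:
 u(b) = C1 + 4*exp(9*b/8)/9 - 32*exp(-9*b/4)/45


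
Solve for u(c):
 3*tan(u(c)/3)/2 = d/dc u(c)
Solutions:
 u(c) = -3*asin(C1*exp(c/2)) + 3*pi
 u(c) = 3*asin(C1*exp(c/2))


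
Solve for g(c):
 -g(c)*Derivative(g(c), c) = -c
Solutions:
 g(c) = -sqrt(C1 + c^2)
 g(c) = sqrt(C1 + c^2)


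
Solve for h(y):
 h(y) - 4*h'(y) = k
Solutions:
 h(y) = C1*exp(y/4) + k


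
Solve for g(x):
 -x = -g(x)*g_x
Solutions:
 g(x) = -sqrt(C1 + x^2)
 g(x) = sqrt(C1 + x^2)


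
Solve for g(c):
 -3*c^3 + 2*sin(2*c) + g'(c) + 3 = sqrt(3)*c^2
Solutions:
 g(c) = C1 + 3*c^4/4 + sqrt(3)*c^3/3 - 3*c + cos(2*c)


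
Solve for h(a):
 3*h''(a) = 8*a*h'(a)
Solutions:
 h(a) = C1 + C2*erfi(2*sqrt(3)*a/3)


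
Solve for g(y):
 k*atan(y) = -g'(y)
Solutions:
 g(y) = C1 - k*(y*atan(y) - log(y^2 + 1)/2)


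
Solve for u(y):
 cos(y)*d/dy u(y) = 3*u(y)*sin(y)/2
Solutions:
 u(y) = C1/cos(y)^(3/2)


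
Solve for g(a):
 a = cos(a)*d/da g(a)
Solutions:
 g(a) = C1 + Integral(a/cos(a), a)


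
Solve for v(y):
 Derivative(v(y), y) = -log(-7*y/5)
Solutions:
 v(y) = C1 - y*log(-y) + y*(-log(7) + 1 + log(5))


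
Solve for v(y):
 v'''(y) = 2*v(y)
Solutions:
 v(y) = C3*exp(2^(1/3)*y) + (C1*sin(2^(1/3)*sqrt(3)*y/2) + C2*cos(2^(1/3)*sqrt(3)*y/2))*exp(-2^(1/3)*y/2)


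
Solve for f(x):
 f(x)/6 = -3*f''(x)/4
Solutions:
 f(x) = C1*sin(sqrt(2)*x/3) + C2*cos(sqrt(2)*x/3)


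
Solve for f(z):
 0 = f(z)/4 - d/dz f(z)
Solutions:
 f(z) = C1*exp(z/4)


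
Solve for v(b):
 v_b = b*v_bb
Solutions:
 v(b) = C1 + C2*b^2


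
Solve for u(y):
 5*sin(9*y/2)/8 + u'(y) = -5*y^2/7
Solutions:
 u(y) = C1 - 5*y^3/21 + 5*cos(9*y/2)/36


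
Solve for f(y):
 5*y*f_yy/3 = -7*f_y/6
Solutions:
 f(y) = C1 + C2*y^(3/10)


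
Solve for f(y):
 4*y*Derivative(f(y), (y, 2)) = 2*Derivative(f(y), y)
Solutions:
 f(y) = C1 + C2*y^(3/2)


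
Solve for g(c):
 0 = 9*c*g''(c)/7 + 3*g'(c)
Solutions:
 g(c) = C1 + C2/c^(4/3)


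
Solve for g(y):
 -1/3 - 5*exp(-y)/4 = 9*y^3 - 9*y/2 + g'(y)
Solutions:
 g(y) = C1 - 9*y^4/4 + 9*y^2/4 - y/3 + 5*exp(-y)/4


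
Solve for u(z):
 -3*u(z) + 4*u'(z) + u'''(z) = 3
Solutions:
 u(z) = C1*exp(-z*(-8*18^(1/3)/(27 + sqrt(1497))^(1/3) + 12^(1/3)*(27 + sqrt(1497))^(1/3))/12)*sin(2^(1/3)*3^(1/6)*z*(2/(27 + sqrt(1497))^(1/3) + 2^(1/3)*3^(2/3)*(27 + sqrt(1497))^(1/3)/12)) + C2*exp(-z*(-8*18^(1/3)/(27 + sqrt(1497))^(1/3) + 12^(1/3)*(27 + sqrt(1497))^(1/3))/12)*cos(2^(1/3)*3^(1/6)*z*(2/(27 + sqrt(1497))^(1/3) + 2^(1/3)*3^(2/3)*(27 + sqrt(1497))^(1/3)/12)) + C3*exp(z*(-8*18^(1/3)/(27 + sqrt(1497))^(1/3) + 12^(1/3)*(27 + sqrt(1497))^(1/3))/6) - 1


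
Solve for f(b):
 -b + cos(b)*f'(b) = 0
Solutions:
 f(b) = C1 + Integral(b/cos(b), b)


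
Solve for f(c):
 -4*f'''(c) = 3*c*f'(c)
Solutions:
 f(c) = C1 + Integral(C2*airyai(-6^(1/3)*c/2) + C3*airybi(-6^(1/3)*c/2), c)


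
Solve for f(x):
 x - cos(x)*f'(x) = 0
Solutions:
 f(x) = C1 + Integral(x/cos(x), x)


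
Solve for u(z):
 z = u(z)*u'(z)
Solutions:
 u(z) = -sqrt(C1 + z^2)
 u(z) = sqrt(C1 + z^2)


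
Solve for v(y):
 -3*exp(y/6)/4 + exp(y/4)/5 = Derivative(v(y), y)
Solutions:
 v(y) = C1 - 9*exp(y/6)/2 + 4*exp(y/4)/5


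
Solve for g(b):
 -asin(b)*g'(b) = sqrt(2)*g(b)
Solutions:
 g(b) = C1*exp(-sqrt(2)*Integral(1/asin(b), b))


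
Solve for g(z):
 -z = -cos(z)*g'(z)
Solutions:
 g(z) = C1 + Integral(z/cos(z), z)


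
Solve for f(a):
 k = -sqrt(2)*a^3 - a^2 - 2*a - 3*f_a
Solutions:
 f(a) = C1 - sqrt(2)*a^4/12 - a^3/9 - a^2/3 - a*k/3


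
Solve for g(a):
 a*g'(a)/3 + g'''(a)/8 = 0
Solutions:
 g(a) = C1 + Integral(C2*airyai(-2*3^(2/3)*a/3) + C3*airybi(-2*3^(2/3)*a/3), a)


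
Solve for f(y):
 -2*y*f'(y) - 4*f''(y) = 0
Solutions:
 f(y) = C1 + C2*erf(y/2)


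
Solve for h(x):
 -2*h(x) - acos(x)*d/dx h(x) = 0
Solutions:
 h(x) = C1*exp(-2*Integral(1/acos(x), x))


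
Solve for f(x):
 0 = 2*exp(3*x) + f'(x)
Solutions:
 f(x) = C1 - 2*exp(3*x)/3


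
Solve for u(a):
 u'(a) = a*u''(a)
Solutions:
 u(a) = C1 + C2*a^2


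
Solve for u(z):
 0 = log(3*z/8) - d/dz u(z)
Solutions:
 u(z) = C1 + z*log(z) - z + z*log(3/8)


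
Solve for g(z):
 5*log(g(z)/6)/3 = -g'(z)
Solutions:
 -3*Integral(1/(-log(_y) + log(6)), (_y, g(z)))/5 = C1 - z


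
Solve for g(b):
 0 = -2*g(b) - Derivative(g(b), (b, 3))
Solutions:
 g(b) = C3*exp(-2^(1/3)*b) + (C1*sin(2^(1/3)*sqrt(3)*b/2) + C2*cos(2^(1/3)*sqrt(3)*b/2))*exp(2^(1/3)*b/2)


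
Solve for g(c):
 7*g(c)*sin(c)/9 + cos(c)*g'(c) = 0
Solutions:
 g(c) = C1*cos(c)^(7/9)


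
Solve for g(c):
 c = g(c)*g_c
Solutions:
 g(c) = -sqrt(C1 + c^2)
 g(c) = sqrt(C1 + c^2)


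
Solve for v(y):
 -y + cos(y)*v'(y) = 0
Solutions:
 v(y) = C1 + Integral(y/cos(y), y)


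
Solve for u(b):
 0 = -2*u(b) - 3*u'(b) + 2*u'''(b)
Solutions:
 u(b) = C1*exp(-2^(1/3)*b*(2^(1/3)/(sqrt(2) + 2)^(1/3) + (sqrt(2) + 2)^(1/3))/4)*sin(2^(1/3)*sqrt(3)*b*(-(sqrt(2) + 2)^(1/3) + 2^(1/3)/(sqrt(2) + 2)^(1/3))/4) + C2*exp(-2^(1/3)*b*(2^(1/3)/(sqrt(2) + 2)^(1/3) + (sqrt(2) + 2)^(1/3))/4)*cos(2^(1/3)*sqrt(3)*b*(-(sqrt(2) + 2)^(1/3) + 2^(1/3)/(sqrt(2) + 2)^(1/3))/4) + C3*exp(2^(1/3)*b*(2^(1/3)/(sqrt(2) + 2)^(1/3) + (sqrt(2) + 2)^(1/3))/2)


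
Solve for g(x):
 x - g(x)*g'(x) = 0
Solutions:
 g(x) = -sqrt(C1 + x^2)
 g(x) = sqrt(C1 + x^2)


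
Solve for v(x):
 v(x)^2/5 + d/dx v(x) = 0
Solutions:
 v(x) = 5/(C1 + x)


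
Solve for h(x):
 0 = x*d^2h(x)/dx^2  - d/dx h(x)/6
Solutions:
 h(x) = C1 + C2*x^(7/6)


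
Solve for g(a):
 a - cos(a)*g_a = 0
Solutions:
 g(a) = C1 + Integral(a/cos(a), a)


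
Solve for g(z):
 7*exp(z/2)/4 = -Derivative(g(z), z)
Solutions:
 g(z) = C1 - 7*exp(z/2)/2


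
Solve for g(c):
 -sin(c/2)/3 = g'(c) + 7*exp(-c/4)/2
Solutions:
 g(c) = C1 + 2*cos(c/2)/3 + 14*exp(-c/4)


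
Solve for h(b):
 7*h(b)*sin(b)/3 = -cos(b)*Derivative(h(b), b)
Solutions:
 h(b) = C1*cos(b)^(7/3)


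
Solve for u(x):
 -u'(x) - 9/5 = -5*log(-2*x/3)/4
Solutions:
 u(x) = C1 + 5*x*log(-x)/4 + x*(-61 - 25*log(3) + 25*log(2))/20


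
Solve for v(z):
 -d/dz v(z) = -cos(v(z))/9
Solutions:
 -z/9 - log(sin(v(z)) - 1)/2 + log(sin(v(z)) + 1)/2 = C1


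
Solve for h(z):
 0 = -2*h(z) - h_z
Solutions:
 h(z) = C1*exp(-2*z)


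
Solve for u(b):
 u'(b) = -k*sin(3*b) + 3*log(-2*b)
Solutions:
 u(b) = C1 + 3*b*log(-b) - 3*b + 3*b*log(2) + k*cos(3*b)/3


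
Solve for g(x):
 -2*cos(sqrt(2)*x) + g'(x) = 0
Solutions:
 g(x) = C1 + sqrt(2)*sin(sqrt(2)*x)


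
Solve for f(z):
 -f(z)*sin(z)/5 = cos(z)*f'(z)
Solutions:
 f(z) = C1*cos(z)^(1/5)


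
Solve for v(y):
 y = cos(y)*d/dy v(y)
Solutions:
 v(y) = C1 + Integral(y/cos(y), y)


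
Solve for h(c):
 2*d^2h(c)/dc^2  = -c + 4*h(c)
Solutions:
 h(c) = C1*exp(-sqrt(2)*c) + C2*exp(sqrt(2)*c) + c/4


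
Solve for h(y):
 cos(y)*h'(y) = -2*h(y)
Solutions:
 h(y) = C1*(sin(y) - 1)/(sin(y) + 1)


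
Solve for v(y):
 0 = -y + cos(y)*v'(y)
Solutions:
 v(y) = C1 + Integral(y/cos(y), y)


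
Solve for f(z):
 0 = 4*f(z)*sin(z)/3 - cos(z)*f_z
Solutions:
 f(z) = C1/cos(z)^(4/3)


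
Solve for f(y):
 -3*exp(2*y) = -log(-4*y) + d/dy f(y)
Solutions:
 f(y) = C1 + y*log(-y) + y*(-1 + 2*log(2)) - 3*exp(2*y)/2


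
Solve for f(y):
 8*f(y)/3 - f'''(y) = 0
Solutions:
 f(y) = C3*exp(2*3^(2/3)*y/3) + (C1*sin(3^(1/6)*y) + C2*cos(3^(1/6)*y))*exp(-3^(2/3)*y/3)


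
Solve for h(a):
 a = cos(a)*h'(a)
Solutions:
 h(a) = C1 + Integral(a/cos(a), a)


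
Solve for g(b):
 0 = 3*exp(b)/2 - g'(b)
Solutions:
 g(b) = C1 + 3*exp(b)/2


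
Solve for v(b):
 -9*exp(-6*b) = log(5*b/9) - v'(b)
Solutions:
 v(b) = C1 + b*log(b) + b*(-2*log(3) - 1 + log(5)) - 3*exp(-6*b)/2


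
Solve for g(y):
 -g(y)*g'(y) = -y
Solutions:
 g(y) = -sqrt(C1 + y^2)
 g(y) = sqrt(C1 + y^2)


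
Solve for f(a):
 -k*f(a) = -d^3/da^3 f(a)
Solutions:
 f(a) = C1*exp(a*k^(1/3)) + C2*exp(a*k^(1/3)*(-1 + sqrt(3)*I)/2) + C3*exp(-a*k^(1/3)*(1 + sqrt(3)*I)/2)


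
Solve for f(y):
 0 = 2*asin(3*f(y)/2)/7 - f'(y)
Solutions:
 Integral(1/asin(3*_y/2), (_y, f(y))) = C1 + 2*y/7


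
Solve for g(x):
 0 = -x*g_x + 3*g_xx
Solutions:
 g(x) = C1 + C2*erfi(sqrt(6)*x/6)


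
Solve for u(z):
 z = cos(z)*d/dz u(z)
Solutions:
 u(z) = C1 + Integral(z/cos(z), z)


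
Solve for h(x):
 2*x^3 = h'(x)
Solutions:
 h(x) = C1 + x^4/2


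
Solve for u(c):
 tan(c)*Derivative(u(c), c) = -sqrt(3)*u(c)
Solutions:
 u(c) = C1/sin(c)^(sqrt(3))


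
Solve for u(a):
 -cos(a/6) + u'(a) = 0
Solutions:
 u(a) = C1 + 6*sin(a/6)


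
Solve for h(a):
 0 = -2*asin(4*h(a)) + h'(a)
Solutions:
 Integral(1/asin(4*_y), (_y, h(a))) = C1 + 2*a


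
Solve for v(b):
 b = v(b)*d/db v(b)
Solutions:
 v(b) = -sqrt(C1 + b^2)
 v(b) = sqrt(C1 + b^2)


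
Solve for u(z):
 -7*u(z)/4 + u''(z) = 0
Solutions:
 u(z) = C1*exp(-sqrt(7)*z/2) + C2*exp(sqrt(7)*z/2)


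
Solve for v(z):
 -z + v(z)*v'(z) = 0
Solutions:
 v(z) = -sqrt(C1 + z^2)
 v(z) = sqrt(C1 + z^2)


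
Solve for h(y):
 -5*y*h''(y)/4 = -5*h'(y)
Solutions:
 h(y) = C1 + C2*y^5


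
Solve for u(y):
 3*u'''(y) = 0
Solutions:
 u(y) = C1 + C2*y + C3*y^2


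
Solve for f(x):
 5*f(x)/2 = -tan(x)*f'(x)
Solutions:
 f(x) = C1/sin(x)^(5/2)


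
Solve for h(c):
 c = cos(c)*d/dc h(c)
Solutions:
 h(c) = C1 + Integral(c/cos(c), c)


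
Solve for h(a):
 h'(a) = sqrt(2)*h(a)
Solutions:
 h(a) = C1*exp(sqrt(2)*a)


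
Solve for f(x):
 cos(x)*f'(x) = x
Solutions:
 f(x) = C1 + Integral(x/cos(x), x)


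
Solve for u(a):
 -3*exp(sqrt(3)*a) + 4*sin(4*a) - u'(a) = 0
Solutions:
 u(a) = C1 - sqrt(3)*exp(sqrt(3)*a) - cos(4*a)


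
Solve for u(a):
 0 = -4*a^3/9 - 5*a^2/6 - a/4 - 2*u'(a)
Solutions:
 u(a) = C1 - a^4/18 - 5*a^3/36 - a^2/16


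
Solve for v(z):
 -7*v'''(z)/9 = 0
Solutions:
 v(z) = C1 + C2*z + C3*z^2


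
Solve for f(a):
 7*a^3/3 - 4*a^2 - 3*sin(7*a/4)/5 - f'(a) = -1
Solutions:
 f(a) = C1 + 7*a^4/12 - 4*a^3/3 + a + 12*cos(7*a/4)/35


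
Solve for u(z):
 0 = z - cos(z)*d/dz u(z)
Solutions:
 u(z) = C1 + Integral(z/cos(z), z)


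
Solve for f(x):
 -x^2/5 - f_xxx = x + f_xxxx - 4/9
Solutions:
 f(x) = C1 + C2*x + C3*x^2 + C4*exp(-x) - x^5/300 - x^4/40 + 47*x^3/270


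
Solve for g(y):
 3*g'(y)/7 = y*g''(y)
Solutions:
 g(y) = C1 + C2*y^(10/7)


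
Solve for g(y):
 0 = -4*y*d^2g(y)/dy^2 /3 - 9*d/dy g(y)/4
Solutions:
 g(y) = C1 + C2/y^(11/16)


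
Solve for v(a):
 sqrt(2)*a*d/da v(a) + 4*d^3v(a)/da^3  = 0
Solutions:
 v(a) = C1 + Integral(C2*airyai(-sqrt(2)*a/2) + C3*airybi(-sqrt(2)*a/2), a)


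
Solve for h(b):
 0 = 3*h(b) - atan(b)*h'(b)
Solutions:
 h(b) = C1*exp(3*Integral(1/atan(b), b))


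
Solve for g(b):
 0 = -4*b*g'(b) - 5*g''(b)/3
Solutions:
 g(b) = C1 + C2*erf(sqrt(30)*b/5)


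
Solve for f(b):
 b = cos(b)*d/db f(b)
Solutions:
 f(b) = C1 + Integral(b/cos(b), b)


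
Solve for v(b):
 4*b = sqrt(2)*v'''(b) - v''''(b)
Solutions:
 v(b) = C1 + C2*b + C3*b^2 + C4*exp(sqrt(2)*b) + sqrt(2)*b^4/12 + b^3/3


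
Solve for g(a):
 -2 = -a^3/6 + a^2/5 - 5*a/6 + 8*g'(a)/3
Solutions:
 g(a) = C1 + a^4/64 - a^3/40 + 5*a^2/32 - 3*a/4


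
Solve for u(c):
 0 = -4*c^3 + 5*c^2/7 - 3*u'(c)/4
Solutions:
 u(c) = C1 - 4*c^4/3 + 20*c^3/63


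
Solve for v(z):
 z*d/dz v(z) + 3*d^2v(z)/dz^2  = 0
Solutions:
 v(z) = C1 + C2*erf(sqrt(6)*z/6)


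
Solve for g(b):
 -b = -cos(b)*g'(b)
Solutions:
 g(b) = C1 + Integral(b/cos(b), b)


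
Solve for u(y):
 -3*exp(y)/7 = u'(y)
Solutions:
 u(y) = C1 - 3*exp(y)/7


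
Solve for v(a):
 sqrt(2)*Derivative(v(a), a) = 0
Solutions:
 v(a) = C1


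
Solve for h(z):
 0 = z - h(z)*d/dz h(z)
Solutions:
 h(z) = -sqrt(C1 + z^2)
 h(z) = sqrt(C1 + z^2)


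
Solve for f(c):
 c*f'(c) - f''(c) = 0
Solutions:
 f(c) = C1 + C2*erfi(sqrt(2)*c/2)


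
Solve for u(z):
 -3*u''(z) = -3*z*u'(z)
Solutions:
 u(z) = C1 + C2*erfi(sqrt(2)*z/2)


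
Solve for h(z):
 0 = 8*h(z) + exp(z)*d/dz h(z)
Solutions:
 h(z) = C1*exp(8*exp(-z))


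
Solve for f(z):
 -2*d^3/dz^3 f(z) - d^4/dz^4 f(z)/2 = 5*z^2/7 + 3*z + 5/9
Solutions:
 f(z) = C1 + C2*z + C3*z^2 + C4*exp(-4*z) - z^5/168 - 37*z^4/672 + 53*z^3/6048


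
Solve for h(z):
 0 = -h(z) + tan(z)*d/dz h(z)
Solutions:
 h(z) = C1*sin(z)


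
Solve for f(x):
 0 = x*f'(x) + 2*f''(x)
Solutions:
 f(x) = C1 + C2*erf(x/2)


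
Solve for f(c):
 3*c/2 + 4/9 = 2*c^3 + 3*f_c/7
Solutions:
 f(c) = C1 - 7*c^4/6 + 7*c^2/4 + 28*c/27


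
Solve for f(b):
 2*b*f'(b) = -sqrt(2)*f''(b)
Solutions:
 f(b) = C1 + C2*erf(2^(3/4)*b/2)


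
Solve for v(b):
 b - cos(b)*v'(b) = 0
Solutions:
 v(b) = C1 + Integral(b/cos(b), b)


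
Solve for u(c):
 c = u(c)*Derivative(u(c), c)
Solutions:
 u(c) = -sqrt(C1 + c^2)
 u(c) = sqrt(C1 + c^2)


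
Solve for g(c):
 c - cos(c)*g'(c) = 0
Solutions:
 g(c) = C1 + Integral(c/cos(c), c)


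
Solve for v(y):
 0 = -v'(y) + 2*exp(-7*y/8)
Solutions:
 v(y) = C1 - 16*exp(-7*y/8)/7


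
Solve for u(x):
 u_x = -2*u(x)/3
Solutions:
 u(x) = C1*exp(-2*x/3)


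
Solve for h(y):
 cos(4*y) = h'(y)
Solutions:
 h(y) = C1 + sin(4*y)/4


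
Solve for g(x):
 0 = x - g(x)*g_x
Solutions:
 g(x) = -sqrt(C1 + x^2)
 g(x) = sqrt(C1 + x^2)


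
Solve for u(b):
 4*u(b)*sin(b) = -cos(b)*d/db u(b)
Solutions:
 u(b) = C1*cos(b)^4


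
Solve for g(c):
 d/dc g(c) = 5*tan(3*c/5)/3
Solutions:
 g(c) = C1 - 25*log(cos(3*c/5))/9


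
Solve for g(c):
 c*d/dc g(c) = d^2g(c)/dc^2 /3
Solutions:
 g(c) = C1 + C2*erfi(sqrt(6)*c/2)


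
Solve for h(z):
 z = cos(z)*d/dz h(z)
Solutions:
 h(z) = C1 + Integral(z/cos(z), z)


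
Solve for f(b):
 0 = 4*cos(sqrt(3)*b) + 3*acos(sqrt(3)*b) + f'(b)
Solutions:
 f(b) = C1 - 3*b*acos(sqrt(3)*b) + sqrt(3)*sqrt(1 - 3*b^2) - 4*sqrt(3)*sin(sqrt(3)*b)/3


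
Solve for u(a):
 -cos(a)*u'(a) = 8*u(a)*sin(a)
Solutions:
 u(a) = C1*cos(a)^8


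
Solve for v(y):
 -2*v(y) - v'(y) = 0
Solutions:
 v(y) = C1*exp(-2*y)


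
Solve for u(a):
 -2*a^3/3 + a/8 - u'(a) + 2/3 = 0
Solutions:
 u(a) = C1 - a^4/6 + a^2/16 + 2*a/3


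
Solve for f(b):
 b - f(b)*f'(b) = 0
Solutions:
 f(b) = -sqrt(C1 + b^2)
 f(b) = sqrt(C1 + b^2)


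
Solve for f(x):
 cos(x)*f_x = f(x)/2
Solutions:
 f(x) = C1*(sin(x) + 1)^(1/4)/(sin(x) - 1)^(1/4)


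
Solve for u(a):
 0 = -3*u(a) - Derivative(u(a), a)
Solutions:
 u(a) = C1*exp(-3*a)


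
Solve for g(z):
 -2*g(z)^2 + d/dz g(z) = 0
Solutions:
 g(z) = -1/(C1 + 2*z)


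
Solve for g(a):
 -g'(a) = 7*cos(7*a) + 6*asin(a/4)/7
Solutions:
 g(a) = C1 - 6*a*asin(a/4)/7 - 6*sqrt(16 - a^2)/7 - sin(7*a)


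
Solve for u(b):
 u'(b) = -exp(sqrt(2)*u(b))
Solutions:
 u(b) = sqrt(2)*(2*log(1/(C1 + b)) - log(2))/4


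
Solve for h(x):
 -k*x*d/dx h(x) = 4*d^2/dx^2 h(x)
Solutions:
 h(x) = Piecewise((-sqrt(2)*sqrt(pi)*C1*erf(sqrt(2)*sqrt(k)*x/4)/sqrt(k) - C2, (k > 0) | (k < 0)), (-C1*x - C2, True))


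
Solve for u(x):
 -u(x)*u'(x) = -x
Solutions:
 u(x) = -sqrt(C1 + x^2)
 u(x) = sqrt(C1 + x^2)


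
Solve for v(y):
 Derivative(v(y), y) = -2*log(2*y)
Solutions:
 v(y) = C1 - 2*y*log(y) - y*log(4) + 2*y


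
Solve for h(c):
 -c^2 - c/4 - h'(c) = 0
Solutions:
 h(c) = C1 - c^3/3 - c^2/8


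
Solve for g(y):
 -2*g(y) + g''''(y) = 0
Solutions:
 g(y) = C1*exp(-2^(1/4)*y) + C2*exp(2^(1/4)*y) + C3*sin(2^(1/4)*y) + C4*cos(2^(1/4)*y)


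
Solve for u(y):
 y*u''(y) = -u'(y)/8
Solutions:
 u(y) = C1 + C2*y^(7/8)


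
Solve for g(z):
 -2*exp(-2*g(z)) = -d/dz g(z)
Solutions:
 g(z) = log(-sqrt(C1 + 4*z))
 g(z) = log(C1 + 4*z)/2


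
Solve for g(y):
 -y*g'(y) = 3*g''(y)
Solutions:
 g(y) = C1 + C2*erf(sqrt(6)*y/6)


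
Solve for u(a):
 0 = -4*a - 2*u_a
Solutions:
 u(a) = C1 - a^2


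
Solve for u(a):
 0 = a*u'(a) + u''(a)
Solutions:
 u(a) = C1 + C2*erf(sqrt(2)*a/2)


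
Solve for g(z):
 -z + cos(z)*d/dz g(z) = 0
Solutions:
 g(z) = C1 + Integral(z/cos(z), z)


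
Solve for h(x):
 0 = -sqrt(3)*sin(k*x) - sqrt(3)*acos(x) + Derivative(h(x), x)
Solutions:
 h(x) = C1 + sqrt(3)*Piecewise((x*acos(x) - sqrt(1 - x^2) - cos(k*x)/k, Ne(k, 0)), (x*acos(x) - sqrt(1 - x^2), True))


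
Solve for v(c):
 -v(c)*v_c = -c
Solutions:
 v(c) = -sqrt(C1 + c^2)
 v(c) = sqrt(C1 + c^2)


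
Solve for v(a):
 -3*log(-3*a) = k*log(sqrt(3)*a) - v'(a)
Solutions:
 v(a) = C1 + a*(k + 3)*log(a) + a*(-k + k*log(3)/2 - 3 + 3*log(3) + 3*I*pi)


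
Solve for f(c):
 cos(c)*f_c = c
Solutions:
 f(c) = C1 + Integral(c/cos(c), c)


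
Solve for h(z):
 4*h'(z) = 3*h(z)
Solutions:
 h(z) = C1*exp(3*z/4)


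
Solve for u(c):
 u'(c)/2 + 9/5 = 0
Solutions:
 u(c) = C1 - 18*c/5


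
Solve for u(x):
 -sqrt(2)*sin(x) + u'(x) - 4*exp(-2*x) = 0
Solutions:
 u(x) = C1 - sqrt(2)*cos(x) - 2*exp(-2*x)


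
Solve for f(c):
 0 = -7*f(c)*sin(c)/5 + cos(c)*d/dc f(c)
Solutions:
 f(c) = C1/cos(c)^(7/5)


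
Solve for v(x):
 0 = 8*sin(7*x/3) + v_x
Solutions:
 v(x) = C1 + 24*cos(7*x/3)/7


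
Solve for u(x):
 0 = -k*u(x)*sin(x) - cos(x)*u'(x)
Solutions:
 u(x) = C1*exp(k*log(cos(x)))


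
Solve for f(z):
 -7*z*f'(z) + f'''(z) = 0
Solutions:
 f(z) = C1 + Integral(C2*airyai(7^(1/3)*z) + C3*airybi(7^(1/3)*z), z)


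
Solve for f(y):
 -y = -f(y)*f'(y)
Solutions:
 f(y) = -sqrt(C1 + y^2)
 f(y) = sqrt(C1 + y^2)


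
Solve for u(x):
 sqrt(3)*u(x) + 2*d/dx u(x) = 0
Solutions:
 u(x) = C1*exp(-sqrt(3)*x/2)


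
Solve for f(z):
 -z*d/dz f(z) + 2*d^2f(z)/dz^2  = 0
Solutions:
 f(z) = C1 + C2*erfi(z/2)


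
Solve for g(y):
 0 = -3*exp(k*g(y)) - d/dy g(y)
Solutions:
 g(y) = Piecewise((log(1/(C1*k + 3*k*y))/k, Ne(k, 0)), (nan, True))
 g(y) = Piecewise((C1 - 3*y, Eq(k, 0)), (nan, True))


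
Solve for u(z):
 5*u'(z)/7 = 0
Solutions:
 u(z) = C1


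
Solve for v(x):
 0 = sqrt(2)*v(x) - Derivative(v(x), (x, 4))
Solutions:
 v(x) = C1*exp(-2^(1/8)*x) + C2*exp(2^(1/8)*x) + C3*sin(2^(1/8)*x) + C4*cos(2^(1/8)*x)


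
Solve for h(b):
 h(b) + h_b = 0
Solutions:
 h(b) = C1*exp(-b)


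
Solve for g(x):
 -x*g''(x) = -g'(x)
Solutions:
 g(x) = C1 + C2*x^2


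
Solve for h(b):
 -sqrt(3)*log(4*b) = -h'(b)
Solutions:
 h(b) = C1 + sqrt(3)*b*log(b) - sqrt(3)*b + 2*sqrt(3)*b*log(2)


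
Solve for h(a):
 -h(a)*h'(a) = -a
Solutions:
 h(a) = -sqrt(C1 + a^2)
 h(a) = sqrt(C1 + a^2)


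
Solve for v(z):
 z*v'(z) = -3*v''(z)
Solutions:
 v(z) = C1 + C2*erf(sqrt(6)*z/6)


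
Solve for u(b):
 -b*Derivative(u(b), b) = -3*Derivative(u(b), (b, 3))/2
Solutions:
 u(b) = C1 + Integral(C2*airyai(2^(1/3)*3^(2/3)*b/3) + C3*airybi(2^(1/3)*3^(2/3)*b/3), b)


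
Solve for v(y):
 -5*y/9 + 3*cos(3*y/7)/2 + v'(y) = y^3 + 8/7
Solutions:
 v(y) = C1 + y^4/4 + 5*y^2/18 + 8*y/7 - 7*sin(3*y/7)/2


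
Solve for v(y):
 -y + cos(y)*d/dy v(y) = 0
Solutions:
 v(y) = C1 + Integral(y/cos(y), y)


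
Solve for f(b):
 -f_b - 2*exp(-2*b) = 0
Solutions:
 f(b) = C1 + exp(-2*b)


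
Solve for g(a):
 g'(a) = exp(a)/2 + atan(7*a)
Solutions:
 g(a) = C1 + a*atan(7*a) + exp(a)/2 - log(49*a^2 + 1)/14


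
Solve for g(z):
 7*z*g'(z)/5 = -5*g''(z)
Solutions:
 g(z) = C1 + C2*erf(sqrt(14)*z/10)


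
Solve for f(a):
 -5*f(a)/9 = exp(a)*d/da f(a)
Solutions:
 f(a) = C1*exp(5*exp(-a)/9)


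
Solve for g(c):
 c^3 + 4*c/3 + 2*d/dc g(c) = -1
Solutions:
 g(c) = C1 - c^4/8 - c^2/3 - c/2


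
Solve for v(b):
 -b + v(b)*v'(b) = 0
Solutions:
 v(b) = -sqrt(C1 + b^2)
 v(b) = sqrt(C1 + b^2)


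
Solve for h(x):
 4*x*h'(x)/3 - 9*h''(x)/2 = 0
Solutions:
 h(x) = C1 + C2*erfi(2*sqrt(3)*x/9)


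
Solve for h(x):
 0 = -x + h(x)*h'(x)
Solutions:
 h(x) = -sqrt(C1 + x^2)
 h(x) = sqrt(C1 + x^2)


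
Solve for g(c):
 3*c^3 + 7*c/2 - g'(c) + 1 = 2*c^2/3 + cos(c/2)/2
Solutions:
 g(c) = C1 + 3*c^4/4 - 2*c^3/9 + 7*c^2/4 + c - sin(c/2)


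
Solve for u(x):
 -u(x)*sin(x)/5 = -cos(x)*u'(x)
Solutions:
 u(x) = C1/cos(x)^(1/5)


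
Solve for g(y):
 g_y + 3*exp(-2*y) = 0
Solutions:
 g(y) = C1 + 3*exp(-2*y)/2


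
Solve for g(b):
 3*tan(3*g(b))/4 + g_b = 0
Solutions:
 g(b) = -asin(C1*exp(-9*b/4))/3 + pi/3
 g(b) = asin(C1*exp(-9*b/4))/3


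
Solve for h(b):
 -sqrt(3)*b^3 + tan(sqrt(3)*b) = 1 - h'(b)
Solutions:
 h(b) = C1 + sqrt(3)*b^4/4 + b + sqrt(3)*log(cos(sqrt(3)*b))/3


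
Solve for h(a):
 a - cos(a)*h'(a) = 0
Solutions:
 h(a) = C1 + Integral(a/cos(a), a)


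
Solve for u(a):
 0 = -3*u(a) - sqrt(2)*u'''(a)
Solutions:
 u(a) = C3*exp(-2^(5/6)*3^(1/3)*a/2) + (C1*sin(6^(5/6)*a/4) + C2*cos(6^(5/6)*a/4))*exp(2^(5/6)*3^(1/3)*a/4)


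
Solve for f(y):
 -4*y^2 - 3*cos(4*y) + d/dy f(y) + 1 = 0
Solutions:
 f(y) = C1 + 4*y^3/3 - y + 3*sin(4*y)/4


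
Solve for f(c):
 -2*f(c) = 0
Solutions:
 f(c) = 0


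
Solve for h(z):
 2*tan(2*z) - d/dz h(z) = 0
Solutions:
 h(z) = C1 - log(cos(2*z))


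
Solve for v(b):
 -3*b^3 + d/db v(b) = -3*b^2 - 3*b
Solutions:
 v(b) = C1 + 3*b^4/4 - b^3 - 3*b^2/2


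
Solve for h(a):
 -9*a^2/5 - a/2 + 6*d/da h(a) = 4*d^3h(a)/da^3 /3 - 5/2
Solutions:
 h(a) = C1 + C2*exp(-3*sqrt(2)*a/2) + C3*exp(3*sqrt(2)*a/2) + a^3/10 + a^2/24 - 17*a/60


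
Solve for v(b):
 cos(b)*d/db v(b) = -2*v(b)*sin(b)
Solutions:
 v(b) = C1*cos(b)^2


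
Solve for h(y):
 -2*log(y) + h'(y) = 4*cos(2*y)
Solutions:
 h(y) = C1 + 2*y*log(y) - 2*y + 2*sin(2*y)


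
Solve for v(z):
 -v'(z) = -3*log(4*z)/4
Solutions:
 v(z) = C1 + 3*z*log(z)/4 - 3*z/4 + 3*z*log(2)/2


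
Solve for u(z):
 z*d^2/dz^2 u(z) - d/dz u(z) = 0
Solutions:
 u(z) = C1 + C2*z^2


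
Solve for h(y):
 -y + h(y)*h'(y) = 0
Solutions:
 h(y) = -sqrt(C1 + y^2)
 h(y) = sqrt(C1 + y^2)


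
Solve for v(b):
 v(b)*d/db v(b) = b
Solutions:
 v(b) = -sqrt(C1 + b^2)
 v(b) = sqrt(C1 + b^2)


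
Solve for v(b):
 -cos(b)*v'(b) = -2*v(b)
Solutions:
 v(b) = C1*(sin(b) + 1)/(sin(b) - 1)


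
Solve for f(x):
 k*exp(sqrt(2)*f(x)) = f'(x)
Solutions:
 f(x) = sqrt(2)*(2*log(-1/(C1 + k*x)) - log(2))/4


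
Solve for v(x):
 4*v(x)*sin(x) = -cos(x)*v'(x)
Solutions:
 v(x) = C1*cos(x)^4


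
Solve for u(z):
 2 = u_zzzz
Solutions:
 u(z) = C1 + C2*z + C3*z^2 + C4*z^3 + z^4/12


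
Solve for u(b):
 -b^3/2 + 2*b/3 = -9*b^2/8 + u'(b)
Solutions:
 u(b) = C1 - b^4/8 + 3*b^3/8 + b^2/3


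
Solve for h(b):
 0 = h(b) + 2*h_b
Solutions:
 h(b) = C1*exp(-b/2)


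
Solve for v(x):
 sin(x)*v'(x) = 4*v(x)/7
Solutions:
 v(x) = C1*(cos(x) - 1)^(2/7)/(cos(x) + 1)^(2/7)


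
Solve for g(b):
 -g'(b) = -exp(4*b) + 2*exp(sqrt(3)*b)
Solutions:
 g(b) = C1 + exp(4*b)/4 - 2*sqrt(3)*exp(sqrt(3)*b)/3


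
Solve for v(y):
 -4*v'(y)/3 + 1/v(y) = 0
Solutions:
 v(y) = -sqrt(C1 + 6*y)/2
 v(y) = sqrt(C1 + 6*y)/2


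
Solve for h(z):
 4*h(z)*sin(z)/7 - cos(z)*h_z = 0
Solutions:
 h(z) = C1/cos(z)^(4/7)


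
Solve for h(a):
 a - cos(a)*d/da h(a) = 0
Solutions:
 h(a) = C1 + Integral(a/cos(a), a)


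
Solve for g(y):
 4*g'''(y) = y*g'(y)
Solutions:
 g(y) = C1 + Integral(C2*airyai(2^(1/3)*y/2) + C3*airybi(2^(1/3)*y/2), y)


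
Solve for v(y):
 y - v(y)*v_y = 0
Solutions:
 v(y) = -sqrt(C1 + y^2)
 v(y) = sqrt(C1 + y^2)


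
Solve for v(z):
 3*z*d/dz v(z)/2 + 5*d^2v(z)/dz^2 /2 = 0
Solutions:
 v(z) = C1 + C2*erf(sqrt(30)*z/10)


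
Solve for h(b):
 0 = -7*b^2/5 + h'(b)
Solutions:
 h(b) = C1 + 7*b^3/15


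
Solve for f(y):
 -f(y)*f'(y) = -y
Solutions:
 f(y) = -sqrt(C1 + y^2)
 f(y) = sqrt(C1 + y^2)


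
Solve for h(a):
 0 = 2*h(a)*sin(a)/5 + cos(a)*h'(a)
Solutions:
 h(a) = C1*cos(a)^(2/5)


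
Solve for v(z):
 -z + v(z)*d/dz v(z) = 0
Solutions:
 v(z) = -sqrt(C1 + z^2)
 v(z) = sqrt(C1 + z^2)


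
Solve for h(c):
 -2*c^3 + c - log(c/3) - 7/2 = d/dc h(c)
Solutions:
 h(c) = C1 - c^4/2 + c^2/2 - c*log(c) - 5*c/2 + c*log(3)


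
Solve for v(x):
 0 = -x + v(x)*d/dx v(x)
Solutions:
 v(x) = -sqrt(C1 + x^2)
 v(x) = sqrt(C1 + x^2)


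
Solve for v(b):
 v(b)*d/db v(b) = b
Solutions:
 v(b) = -sqrt(C1 + b^2)
 v(b) = sqrt(C1 + b^2)


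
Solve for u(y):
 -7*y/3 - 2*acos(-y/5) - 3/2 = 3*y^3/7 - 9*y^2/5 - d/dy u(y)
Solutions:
 u(y) = C1 + 3*y^4/28 - 3*y^3/5 + 7*y^2/6 + 2*y*acos(-y/5) + 3*y/2 + 2*sqrt(25 - y^2)


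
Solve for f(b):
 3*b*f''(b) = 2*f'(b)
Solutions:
 f(b) = C1 + C2*b^(5/3)


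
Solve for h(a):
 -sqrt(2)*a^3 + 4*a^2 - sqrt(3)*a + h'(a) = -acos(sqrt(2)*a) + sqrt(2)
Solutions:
 h(a) = C1 + sqrt(2)*a^4/4 - 4*a^3/3 + sqrt(3)*a^2/2 - a*acos(sqrt(2)*a) + sqrt(2)*a + sqrt(2)*sqrt(1 - 2*a^2)/2


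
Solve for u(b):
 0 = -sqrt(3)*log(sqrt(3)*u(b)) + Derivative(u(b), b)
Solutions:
 -2*sqrt(3)*Integral(1/(2*log(_y) + log(3)), (_y, u(b)))/3 = C1 - b


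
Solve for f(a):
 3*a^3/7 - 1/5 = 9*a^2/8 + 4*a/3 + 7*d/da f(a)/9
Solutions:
 f(a) = C1 + 27*a^4/196 - 27*a^3/56 - 6*a^2/7 - 9*a/35


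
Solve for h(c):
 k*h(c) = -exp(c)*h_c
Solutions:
 h(c) = C1*exp(k*exp(-c))


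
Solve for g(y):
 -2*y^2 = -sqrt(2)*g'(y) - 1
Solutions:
 g(y) = C1 + sqrt(2)*y^3/3 - sqrt(2)*y/2


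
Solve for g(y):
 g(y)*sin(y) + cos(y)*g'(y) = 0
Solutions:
 g(y) = C1*cos(y)


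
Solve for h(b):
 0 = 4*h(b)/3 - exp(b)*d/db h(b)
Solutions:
 h(b) = C1*exp(-4*exp(-b)/3)


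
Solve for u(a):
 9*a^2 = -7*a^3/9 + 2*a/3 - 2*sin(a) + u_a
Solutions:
 u(a) = C1 + 7*a^4/36 + 3*a^3 - a^2/3 - 2*cos(a)


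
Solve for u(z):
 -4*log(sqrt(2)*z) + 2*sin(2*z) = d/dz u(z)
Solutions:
 u(z) = C1 - 4*z*log(z) - 2*z*log(2) + 4*z - cos(2*z)


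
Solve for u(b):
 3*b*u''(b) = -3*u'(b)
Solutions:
 u(b) = C1 + C2*log(b)


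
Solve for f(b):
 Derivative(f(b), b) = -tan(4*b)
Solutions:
 f(b) = C1 + log(cos(4*b))/4


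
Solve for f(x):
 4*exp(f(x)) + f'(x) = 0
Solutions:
 f(x) = log(1/(C1 + 4*x))


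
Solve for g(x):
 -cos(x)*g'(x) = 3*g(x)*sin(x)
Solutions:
 g(x) = C1*cos(x)^3


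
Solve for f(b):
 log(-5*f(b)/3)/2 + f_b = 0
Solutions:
 2*Integral(1/(log(-_y) - log(3) + log(5)), (_y, f(b))) = C1 - b


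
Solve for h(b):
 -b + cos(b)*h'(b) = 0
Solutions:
 h(b) = C1 + Integral(b/cos(b), b)


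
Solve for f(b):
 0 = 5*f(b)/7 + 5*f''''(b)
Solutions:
 f(b) = (C1*sin(sqrt(2)*7^(3/4)*b/14) + C2*cos(sqrt(2)*7^(3/4)*b/14))*exp(-sqrt(2)*7^(3/4)*b/14) + (C3*sin(sqrt(2)*7^(3/4)*b/14) + C4*cos(sqrt(2)*7^(3/4)*b/14))*exp(sqrt(2)*7^(3/4)*b/14)


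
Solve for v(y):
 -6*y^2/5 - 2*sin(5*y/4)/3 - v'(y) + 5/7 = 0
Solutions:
 v(y) = C1 - 2*y^3/5 + 5*y/7 + 8*cos(5*y/4)/15


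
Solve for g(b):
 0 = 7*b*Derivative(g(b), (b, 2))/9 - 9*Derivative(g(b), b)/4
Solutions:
 g(b) = C1 + C2*b^(109/28)


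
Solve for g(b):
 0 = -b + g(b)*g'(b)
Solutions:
 g(b) = -sqrt(C1 + b^2)
 g(b) = sqrt(C1 + b^2)


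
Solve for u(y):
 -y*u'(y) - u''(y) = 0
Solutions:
 u(y) = C1 + C2*erf(sqrt(2)*y/2)


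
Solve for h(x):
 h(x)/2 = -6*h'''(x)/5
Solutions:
 h(x) = C3*exp(x*(-90^(1/3) + 3*10^(1/3)*3^(2/3))/24)*sin(10^(1/3)*3^(1/6)*x/4) + C4*exp(x*(-90^(1/3) + 3*10^(1/3)*3^(2/3))/24)*cos(10^(1/3)*3^(1/6)*x/4) + C5*exp(-x*(90^(1/3) + 3*10^(1/3)*3^(2/3))/24) + (C1*sin(10^(1/3)*3^(1/6)*x/4) + C2*cos(10^(1/3)*3^(1/6)*x/4))*exp(90^(1/3)*x/12)


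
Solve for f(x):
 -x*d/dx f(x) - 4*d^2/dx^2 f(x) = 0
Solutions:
 f(x) = C1 + C2*erf(sqrt(2)*x/4)


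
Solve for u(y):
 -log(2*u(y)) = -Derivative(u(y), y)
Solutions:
 -Integral(1/(log(_y) + log(2)), (_y, u(y))) = C1 - y


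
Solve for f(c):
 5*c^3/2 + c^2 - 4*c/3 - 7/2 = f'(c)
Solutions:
 f(c) = C1 + 5*c^4/8 + c^3/3 - 2*c^2/3 - 7*c/2


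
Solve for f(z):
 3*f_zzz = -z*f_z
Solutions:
 f(z) = C1 + Integral(C2*airyai(-3^(2/3)*z/3) + C3*airybi(-3^(2/3)*z/3), z)


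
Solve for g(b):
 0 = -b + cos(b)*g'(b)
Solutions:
 g(b) = C1 + Integral(b/cos(b), b)


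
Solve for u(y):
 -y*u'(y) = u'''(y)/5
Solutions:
 u(y) = C1 + Integral(C2*airyai(-5^(1/3)*y) + C3*airybi(-5^(1/3)*y), y)


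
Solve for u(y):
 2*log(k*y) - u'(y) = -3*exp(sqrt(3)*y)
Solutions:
 u(y) = C1 + 2*y*log(k*y) - 2*y + sqrt(3)*exp(sqrt(3)*y)


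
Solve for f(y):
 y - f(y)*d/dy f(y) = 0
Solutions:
 f(y) = -sqrt(C1 + y^2)
 f(y) = sqrt(C1 + y^2)


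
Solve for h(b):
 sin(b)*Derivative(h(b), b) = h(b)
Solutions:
 h(b) = C1*sqrt(cos(b) - 1)/sqrt(cos(b) + 1)


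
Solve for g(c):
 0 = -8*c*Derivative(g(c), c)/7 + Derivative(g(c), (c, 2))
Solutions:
 g(c) = C1 + C2*erfi(2*sqrt(7)*c/7)


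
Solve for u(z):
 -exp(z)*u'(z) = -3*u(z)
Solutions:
 u(z) = C1*exp(-3*exp(-z))


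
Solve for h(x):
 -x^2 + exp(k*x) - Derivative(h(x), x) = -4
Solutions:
 h(x) = C1 - x^3/3 + 4*x + exp(k*x)/k


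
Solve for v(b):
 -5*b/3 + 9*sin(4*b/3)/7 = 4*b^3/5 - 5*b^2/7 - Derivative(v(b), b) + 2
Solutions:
 v(b) = C1 + b^4/5 - 5*b^3/21 + 5*b^2/6 + 2*b + 27*cos(4*b/3)/28


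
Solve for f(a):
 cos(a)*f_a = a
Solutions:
 f(a) = C1 + Integral(a/cos(a), a)


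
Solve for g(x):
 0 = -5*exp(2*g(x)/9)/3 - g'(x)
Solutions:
 g(x) = 9*log(-sqrt(-1/(C1 - 5*x))) - 9*log(2) + 9*log(6)/2 + 9*log(3)
 g(x) = 9*log(-1/(C1 - 5*x))/2 - 9*log(2) + 9*log(6)/2 + 9*log(3)


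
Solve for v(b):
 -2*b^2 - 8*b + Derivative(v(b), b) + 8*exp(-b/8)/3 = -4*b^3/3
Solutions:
 v(b) = C1 - b^4/3 + 2*b^3/3 + 4*b^2 + 64*exp(-b/8)/3


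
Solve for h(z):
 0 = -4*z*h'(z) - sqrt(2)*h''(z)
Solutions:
 h(z) = C1 + C2*erf(2^(1/4)*z)


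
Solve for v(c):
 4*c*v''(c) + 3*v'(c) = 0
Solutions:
 v(c) = C1 + C2*c^(1/4)


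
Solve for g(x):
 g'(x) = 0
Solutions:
 g(x) = C1


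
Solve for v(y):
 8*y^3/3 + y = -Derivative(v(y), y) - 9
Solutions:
 v(y) = C1 - 2*y^4/3 - y^2/2 - 9*y


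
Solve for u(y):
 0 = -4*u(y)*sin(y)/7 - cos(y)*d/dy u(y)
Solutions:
 u(y) = C1*cos(y)^(4/7)
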